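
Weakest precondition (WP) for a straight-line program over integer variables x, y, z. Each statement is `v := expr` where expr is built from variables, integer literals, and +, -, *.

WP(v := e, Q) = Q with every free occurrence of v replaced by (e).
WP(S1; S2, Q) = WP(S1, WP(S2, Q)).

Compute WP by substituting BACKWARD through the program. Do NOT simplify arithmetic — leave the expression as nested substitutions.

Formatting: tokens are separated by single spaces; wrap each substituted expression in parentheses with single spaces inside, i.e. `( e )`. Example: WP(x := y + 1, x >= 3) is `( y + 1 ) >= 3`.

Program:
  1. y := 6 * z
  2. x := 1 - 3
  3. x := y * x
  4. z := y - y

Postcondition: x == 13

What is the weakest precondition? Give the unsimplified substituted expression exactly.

post: x == 13
stmt 4: z := y - y  -- replace 0 occurrence(s) of z with (y - y)
  => x == 13
stmt 3: x := y * x  -- replace 1 occurrence(s) of x with (y * x)
  => ( y * x ) == 13
stmt 2: x := 1 - 3  -- replace 1 occurrence(s) of x with (1 - 3)
  => ( y * ( 1 - 3 ) ) == 13
stmt 1: y := 6 * z  -- replace 1 occurrence(s) of y with (6 * z)
  => ( ( 6 * z ) * ( 1 - 3 ) ) == 13

Answer: ( ( 6 * z ) * ( 1 - 3 ) ) == 13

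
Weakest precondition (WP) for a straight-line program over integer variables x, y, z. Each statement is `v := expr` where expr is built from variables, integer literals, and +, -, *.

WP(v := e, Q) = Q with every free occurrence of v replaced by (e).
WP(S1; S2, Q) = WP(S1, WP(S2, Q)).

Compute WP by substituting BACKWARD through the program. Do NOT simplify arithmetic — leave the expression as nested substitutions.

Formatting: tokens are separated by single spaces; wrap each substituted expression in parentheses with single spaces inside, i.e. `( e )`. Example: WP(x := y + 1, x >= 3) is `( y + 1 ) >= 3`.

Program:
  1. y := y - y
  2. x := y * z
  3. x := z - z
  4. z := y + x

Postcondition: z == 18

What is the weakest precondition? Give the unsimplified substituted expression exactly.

Answer: ( ( y - y ) + ( z - z ) ) == 18

Derivation:
post: z == 18
stmt 4: z := y + x  -- replace 1 occurrence(s) of z with (y + x)
  => ( y + x ) == 18
stmt 3: x := z - z  -- replace 1 occurrence(s) of x with (z - z)
  => ( y + ( z - z ) ) == 18
stmt 2: x := y * z  -- replace 0 occurrence(s) of x with (y * z)
  => ( y + ( z - z ) ) == 18
stmt 1: y := y - y  -- replace 1 occurrence(s) of y with (y - y)
  => ( ( y - y ) + ( z - z ) ) == 18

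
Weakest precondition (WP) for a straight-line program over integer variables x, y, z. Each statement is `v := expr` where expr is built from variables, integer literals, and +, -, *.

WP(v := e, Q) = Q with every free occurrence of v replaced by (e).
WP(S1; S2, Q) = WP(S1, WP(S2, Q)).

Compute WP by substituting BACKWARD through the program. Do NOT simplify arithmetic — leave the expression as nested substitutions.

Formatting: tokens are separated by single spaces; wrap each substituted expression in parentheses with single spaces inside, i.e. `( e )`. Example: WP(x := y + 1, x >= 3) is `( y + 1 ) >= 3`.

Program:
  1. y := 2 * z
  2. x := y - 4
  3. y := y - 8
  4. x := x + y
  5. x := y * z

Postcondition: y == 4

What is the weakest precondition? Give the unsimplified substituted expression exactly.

post: y == 4
stmt 5: x := y * z  -- replace 0 occurrence(s) of x with (y * z)
  => y == 4
stmt 4: x := x + y  -- replace 0 occurrence(s) of x with (x + y)
  => y == 4
stmt 3: y := y - 8  -- replace 1 occurrence(s) of y with (y - 8)
  => ( y - 8 ) == 4
stmt 2: x := y - 4  -- replace 0 occurrence(s) of x with (y - 4)
  => ( y - 8 ) == 4
stmt 1: y := 2 * z  -- replace 1 occurrence(s) of y with (2 * z)
  => ( ( 2 * z ) - 8 ) == 4

Answer: ( ( 2 * z ) - 8 ) == 4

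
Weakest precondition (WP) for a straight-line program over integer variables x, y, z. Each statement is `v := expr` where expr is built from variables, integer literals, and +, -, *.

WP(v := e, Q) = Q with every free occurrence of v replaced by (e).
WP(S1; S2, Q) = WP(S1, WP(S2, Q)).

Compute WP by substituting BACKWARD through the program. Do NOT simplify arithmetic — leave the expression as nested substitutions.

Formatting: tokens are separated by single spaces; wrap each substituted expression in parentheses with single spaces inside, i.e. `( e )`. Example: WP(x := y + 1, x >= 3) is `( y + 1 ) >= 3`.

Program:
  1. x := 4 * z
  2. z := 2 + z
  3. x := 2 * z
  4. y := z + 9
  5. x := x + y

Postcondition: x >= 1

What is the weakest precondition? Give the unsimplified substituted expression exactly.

Answer: ( ( 2 * ( 2 + z ) ) + ( ( 2 + z ) + 9 ) ) >= 1

Derivation:
post: x >= 1
stmt 5: x := x + y  -- replace 1 occurrence(s) of x with (x + y)
  => ( x + y ) >= 1
stmt 4: y := z + 9  -- replace 1 occurrence(s) of y with (z + 9)
  => ( x + ( z + 9 ) ) >= 1
stmt 3: x := 2 * z  -- replace 1 occurrence(s) of x with (2 * z)
  => ( ( 2 * z ) + ( z + 9 ) ) >= 1
stmt 2: z := 2 + z  -- replace 2 occurrence(s) of z with (2 + z)
  => ( ( 2 * ( 2 + z ) ) + ( ( 2 + z ) + 9 ) ) >= 1
stmt 1: x := 4 * z  -- replace 0 occurrence(s) of x with (4 * z)
  => ( ( 2 * ( 2 + z ) ) + ( ( 2 + z ) + 9 ) ) >= 1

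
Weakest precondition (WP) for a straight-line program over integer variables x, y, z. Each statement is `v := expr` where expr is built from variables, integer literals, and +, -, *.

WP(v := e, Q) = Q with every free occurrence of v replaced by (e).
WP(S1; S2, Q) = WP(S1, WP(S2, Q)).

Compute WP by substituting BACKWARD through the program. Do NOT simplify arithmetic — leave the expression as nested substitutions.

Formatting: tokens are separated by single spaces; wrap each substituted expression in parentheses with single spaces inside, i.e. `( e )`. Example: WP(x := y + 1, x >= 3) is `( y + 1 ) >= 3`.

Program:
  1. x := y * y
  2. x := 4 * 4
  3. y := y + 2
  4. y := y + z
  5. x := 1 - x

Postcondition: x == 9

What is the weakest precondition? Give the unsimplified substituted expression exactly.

Answer: ( 1 - ( 4 * 4 ) ) == 9

Derivation:
post: x == 9
stmt 5: x := 1 - x  -- replace 1 occurrence(s) of x with (1 - x)
  => ( 1 - x ) == 9
stmt 4: y := y + z  -- replace 0 occurrence(s) of y with (y + z)
  => ( 1 - x ) == 9
stmt 3: y := y + 2  -- replace 0 occurrence(s) of y with (y + 2)
  => ( 1 - x ) == 9
stmt 2: x := 4 * 4  -- replace 1 occurrence(s) of x with (4 * 4)
  => ( 1 - ( 4 * 4 ) ) == 9
stmt 1: x := y * y  -- replace 0 occurrence(s) of x with (y * y)
  => ( 1 - ( 4 * 4 ) ) == 9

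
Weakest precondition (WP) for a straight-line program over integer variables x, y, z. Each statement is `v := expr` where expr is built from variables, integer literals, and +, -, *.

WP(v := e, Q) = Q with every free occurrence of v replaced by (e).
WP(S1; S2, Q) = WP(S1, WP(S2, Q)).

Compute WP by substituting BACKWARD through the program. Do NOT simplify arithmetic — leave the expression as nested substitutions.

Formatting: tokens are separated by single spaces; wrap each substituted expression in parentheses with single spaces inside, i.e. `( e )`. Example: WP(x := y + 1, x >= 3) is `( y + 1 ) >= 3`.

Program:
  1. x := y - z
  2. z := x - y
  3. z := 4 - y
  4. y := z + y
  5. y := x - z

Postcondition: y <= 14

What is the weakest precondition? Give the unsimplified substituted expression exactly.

Answer: ( ( y - z ) - ( 4 - y ) ) <= 14

Derivation:
post: y <= 14
stmt 5: y := x - z  -- replace 1 occurrence(s) of y with (x - z)
  => ( x - z ) <= 14
stmt 4: y := z + y  -- replace 0 occurrence(s) of y with (z + y)
  => ( x - z ) <= 14
stmt 3: z := 4 - y  -- replace 1 occurrence(s) of z with (4 - y)
  => ( x - ( 4 - y ) ) <= 14
stmt 2: z := x - y  -- replace 0 occurrence(s) of z with (x - y)
  => ( x - ( 4 - y ) ) <= 14
stmt 1: x := y - z  -- replace 1 occurrence(s) of x with (y - z)
  => ( ( y - z ) - ( 4 - y ) ) <= 14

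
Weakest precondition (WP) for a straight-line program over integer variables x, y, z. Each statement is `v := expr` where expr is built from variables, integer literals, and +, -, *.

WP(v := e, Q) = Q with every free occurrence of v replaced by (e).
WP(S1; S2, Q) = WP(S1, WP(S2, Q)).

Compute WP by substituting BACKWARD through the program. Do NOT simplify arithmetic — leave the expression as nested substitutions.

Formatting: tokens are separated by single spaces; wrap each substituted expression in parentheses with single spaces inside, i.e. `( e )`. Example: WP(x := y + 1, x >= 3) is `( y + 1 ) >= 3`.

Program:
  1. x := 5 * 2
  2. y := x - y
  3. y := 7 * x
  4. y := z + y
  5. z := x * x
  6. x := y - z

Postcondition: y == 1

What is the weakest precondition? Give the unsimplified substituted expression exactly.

Answer: ( z + ( 7 * ( 5 * 2 ) ) ) == 1

Derivation:
post: y == 1
stmt 6: x := y - z  -- replace 0 occurrence(s) of x with (y - z)
  => y == 1
stmt 5: z := x * x  -- replace 0 occurrence(s) of z with (x * x)
  => y == 1
stmt 4: y := z + y  -- replace 1 occurrence(s) of y with (z + y)
  => ( z + y ) == 1
stmt 3: y := 7 * x  -- replace 1 occurrence(s) of y with (7 * x)
  => ( z + ( 7 * x ) ) == 1
stmt 2: y := x - y  -- replace 0 occurrence(s) of y with (x - y)
  => ( z + ( 7 * x ) ) == 1
stmt 1: x := 5 * 2  -- replace 1 occurrence(s) of x with (5 * 2)
  => ( z + ( 7 * ( 5 * 2 ) ) ) == 1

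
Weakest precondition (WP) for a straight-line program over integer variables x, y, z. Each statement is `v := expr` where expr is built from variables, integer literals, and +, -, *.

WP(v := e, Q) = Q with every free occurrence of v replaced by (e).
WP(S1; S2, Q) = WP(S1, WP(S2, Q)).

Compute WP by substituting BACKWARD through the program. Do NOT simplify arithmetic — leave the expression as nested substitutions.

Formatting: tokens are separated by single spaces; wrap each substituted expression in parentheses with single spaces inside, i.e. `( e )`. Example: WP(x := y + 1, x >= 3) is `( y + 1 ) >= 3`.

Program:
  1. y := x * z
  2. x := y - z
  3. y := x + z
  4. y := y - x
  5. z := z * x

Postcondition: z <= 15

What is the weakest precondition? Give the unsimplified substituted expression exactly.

Answer: ( z * ( ( x * z ) - z ) ) <= 15

Derivation:
post: z <= 15
stmt 5: z := z * x  -- replace 1 occurrence(s) of z with (z * x)
  => ( z * x ) <= 15
stmt 4: y := y - x  -- replace 0 occurrence(s) of y with (y - x)
  => ( z * x ) <= 15
stmt 3: y := x + z  -- replace 0 occurrence(s) of y with (x + z)
  => ( z * x ) <= 15
stmt 2: x := y - z  -- replace 1 occurrence(s) of x with (y - z)
  => ( z * ( y - z ) ) <= 15
stmt 1: y := x * z  -- replace 1 occurrence(s) of y with (x * z)
  => ( z * ( ( x * z ) - z ) ) <= 15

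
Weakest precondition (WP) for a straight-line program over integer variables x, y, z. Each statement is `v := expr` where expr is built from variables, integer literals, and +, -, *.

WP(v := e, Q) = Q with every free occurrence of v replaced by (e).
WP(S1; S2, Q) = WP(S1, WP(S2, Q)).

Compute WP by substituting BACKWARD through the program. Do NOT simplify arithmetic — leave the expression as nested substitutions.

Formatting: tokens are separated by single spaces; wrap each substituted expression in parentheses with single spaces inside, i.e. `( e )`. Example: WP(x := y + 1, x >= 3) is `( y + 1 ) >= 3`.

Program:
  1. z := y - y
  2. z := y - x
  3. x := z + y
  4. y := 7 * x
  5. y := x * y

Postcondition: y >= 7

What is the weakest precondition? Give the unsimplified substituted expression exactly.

Answer: ( ( ( y - x ) + y ) * ( 7 * ( ( y - x ) + y ) ) ) >= 7

Derivation:
post: y >= 7
stmt 5: y := x * y  -- replace 1 occurrence(s) of y with (x * y)
  => ( x * y ) >= 7
stmt 4: y := 7 * x  -- replace 1 occurrence(s) of y with (7 * x)
  => ( x * ( 7 * x ) ) >= 7
stmt 3: x := z + y  -- replace 2 occurrence(s) of x with (z + y)
  => ( ( z + y ) * ( 7 * ( z + y ) ) ) >= 7
stmt 2: z := y - x  -- replace 2 occurrence(s) of z with (y - x)
  => ( ( ( y - x ) + y ) * ( 7 * ( ( y - x ) + y ) ) ) >= 7
stmt 1: z := y - y  -- replace 0 occurrence(s) of z with (y - y)
  => ( ( ( y - x ) + y ) * ( 7 * ( ( y - x ) + y ) ) ) >= 7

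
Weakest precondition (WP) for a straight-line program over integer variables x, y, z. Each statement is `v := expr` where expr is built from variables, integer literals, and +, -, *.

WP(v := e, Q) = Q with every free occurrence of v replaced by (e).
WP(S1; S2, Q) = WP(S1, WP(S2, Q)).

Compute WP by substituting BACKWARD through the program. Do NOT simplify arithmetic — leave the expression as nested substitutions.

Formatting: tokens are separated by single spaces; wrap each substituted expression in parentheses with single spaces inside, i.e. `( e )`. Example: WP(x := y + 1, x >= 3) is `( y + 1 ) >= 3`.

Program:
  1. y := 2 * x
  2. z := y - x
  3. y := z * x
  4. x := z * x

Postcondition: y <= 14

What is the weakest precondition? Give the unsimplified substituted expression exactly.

post: y <= 14
stmt 4: x := z * x  -- replace 0 occurrence(s) of x with (z * x)
  => y <= 14
stmt 3: y := z * x  -- replace 1 occurrence(s) of y with (z * x)
  => ( z * x ) <= 14
stmt 2: z := y - x  -- replace 1 occurrence(s) of z with (y - x)
  => ( ( y - x ) * x ) <= 14
stmt 1: y := 2 * x  -- replace 1 occurrence(s) of y with (2 * x)
  => ( ( ( 2 * x ) - x ) * x ) <= 14

Answer: ( ( ( 2 * x ) - x ) * x ) <= 14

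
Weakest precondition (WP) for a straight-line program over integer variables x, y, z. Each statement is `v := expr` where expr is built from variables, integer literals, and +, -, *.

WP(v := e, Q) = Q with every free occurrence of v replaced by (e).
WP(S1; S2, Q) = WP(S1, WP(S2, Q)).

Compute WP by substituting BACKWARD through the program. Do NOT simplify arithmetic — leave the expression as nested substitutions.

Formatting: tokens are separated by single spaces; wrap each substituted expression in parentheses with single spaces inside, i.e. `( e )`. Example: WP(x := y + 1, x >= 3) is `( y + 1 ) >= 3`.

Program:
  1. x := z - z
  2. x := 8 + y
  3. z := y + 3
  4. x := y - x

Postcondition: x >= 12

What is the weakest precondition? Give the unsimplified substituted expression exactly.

post: x >= 12
stmt 4: x := y - x  -- replace 1 occurrence(s) of x with (y - x)
  => ( y - x ) >= 12
stmt 3: z := y + 3  -- replace 0 occurrence(s) of z with (y + 3)
  => ( y - x ) >= 12
stmt 2: x := 8 + y  -- replace 1 occurrence(s) of x with (8 + y)
  => ( y - ( 8 + y ) ) >= 12
stmt 1: x := z - z  -- replace 0 occurrence(s) of x with (z - z)
  => ( y - ( 8 + y ) ) >= 12

Answer: ( y - ( 8 + y ) ) >= 12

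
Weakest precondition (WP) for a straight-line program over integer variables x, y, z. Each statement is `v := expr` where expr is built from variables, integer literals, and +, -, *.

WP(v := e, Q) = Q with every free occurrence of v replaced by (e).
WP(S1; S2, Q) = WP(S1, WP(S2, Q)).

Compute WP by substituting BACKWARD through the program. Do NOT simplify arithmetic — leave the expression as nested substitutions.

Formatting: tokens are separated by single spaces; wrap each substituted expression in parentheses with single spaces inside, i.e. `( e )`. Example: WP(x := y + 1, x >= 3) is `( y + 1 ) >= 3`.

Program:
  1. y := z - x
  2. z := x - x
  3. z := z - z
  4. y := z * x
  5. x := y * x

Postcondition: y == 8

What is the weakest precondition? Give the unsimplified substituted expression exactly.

post: y == 8
stmt 5: x := y * x  -- replace 0 occurrence(s) of x with (y * x)
  => y == 8
stmt 4: y := z * x  -- replace 1 occurrence(s) of y with (z * x)
  => ( z * x ) == 8
stmt 3: z := z - z  -- replace 1 occurrence(s) of z with (z - z)
  => ( ( z - z ) * x ) == 8
stmt 2: z := x - x  -- replace 2 occurrence(s) of z with (x - x)
  => ( ( ( x - x ) - ( x - x ) ) * x ) == 8
stmt 1: y := z - x  -- replace 0 occurrence(s) of y with (z - x)
  => ( ( ( x - x ) - ( x - x ) ) * x ) == 8

Answer: ( ( ( x - x ) - ( x - x ) ) * x ) == 8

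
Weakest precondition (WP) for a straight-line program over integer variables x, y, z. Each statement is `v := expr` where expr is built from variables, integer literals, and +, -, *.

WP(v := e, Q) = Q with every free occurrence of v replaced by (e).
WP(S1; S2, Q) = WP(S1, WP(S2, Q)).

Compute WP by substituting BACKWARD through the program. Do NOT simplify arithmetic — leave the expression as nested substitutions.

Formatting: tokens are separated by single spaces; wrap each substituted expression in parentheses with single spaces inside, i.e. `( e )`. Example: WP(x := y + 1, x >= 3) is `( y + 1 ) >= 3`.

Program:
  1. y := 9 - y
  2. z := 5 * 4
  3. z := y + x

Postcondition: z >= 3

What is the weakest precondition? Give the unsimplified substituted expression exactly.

post: z >= 3
stmt 3: z := y + x  -- replace 1 occurrence(s) of z with (y + x)
  => ( y + x ) >= 3
stmt 2: z := 5 * 4  -- replace 0 occurrence(s) of z with (5 * 4)
  => ( y + x ) >= 3
stmt 1: y := 9 - y  -- replace 1 occurrence(s) of y with (9 - y)
  => ( ( 9 - y ) + x ) >= 3

Answer: ( ( 9 - y ) + x ) >= 3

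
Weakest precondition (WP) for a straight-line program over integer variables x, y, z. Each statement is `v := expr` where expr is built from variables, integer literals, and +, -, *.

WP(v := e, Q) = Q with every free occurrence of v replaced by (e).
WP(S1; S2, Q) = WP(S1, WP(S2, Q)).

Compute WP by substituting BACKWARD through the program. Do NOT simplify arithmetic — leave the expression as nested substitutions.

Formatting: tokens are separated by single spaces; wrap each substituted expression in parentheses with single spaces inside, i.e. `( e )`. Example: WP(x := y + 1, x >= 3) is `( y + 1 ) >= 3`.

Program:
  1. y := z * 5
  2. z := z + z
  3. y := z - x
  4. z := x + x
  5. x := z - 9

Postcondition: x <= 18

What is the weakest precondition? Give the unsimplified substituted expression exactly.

post: x <= 18
stmt 5: x := z - 9  -- replace 1 occurrence(s) of x with (z - 9)
  => ( z - 9 ) <= 18
stmt 4: z := x + x  -- replace 1 occurrence(s) of z with (x + x)
  => ( ( x + x ) - 9 ) <= 18
stmt 3: y := z - x  -- replace 0 occurrence(s) of y with (z - x)
  => ( ( x + x ) - 9 ) <= 18
stmt 2: z := z + z  -- replace 0 occurrence(s) of z with (z + z)
  => ( ( x + x ) - 9 ) <= 18
stmt 1: y := z * 5  -- replace 0 occurrence(s) of y with (z * 5)
  => ( ( x + x ) - 9 ) <= 18

Answer: ( ( x + x ) - 9 ) <= 18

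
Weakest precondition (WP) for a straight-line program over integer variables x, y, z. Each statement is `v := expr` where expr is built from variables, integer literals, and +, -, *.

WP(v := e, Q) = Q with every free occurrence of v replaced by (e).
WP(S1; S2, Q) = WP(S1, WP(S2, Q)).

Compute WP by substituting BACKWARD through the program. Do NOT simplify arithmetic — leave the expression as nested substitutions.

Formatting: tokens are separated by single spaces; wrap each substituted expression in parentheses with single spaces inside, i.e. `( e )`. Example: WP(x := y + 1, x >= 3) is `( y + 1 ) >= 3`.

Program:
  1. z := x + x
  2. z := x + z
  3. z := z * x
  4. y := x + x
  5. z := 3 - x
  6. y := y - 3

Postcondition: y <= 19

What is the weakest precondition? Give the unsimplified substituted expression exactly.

post: y <= 19
stmt 6: y := y - 3  -- replace 1 occurrence(s) of y with (y - 3)
  => ( y - 3 ) <= 19
stmt 5: z := 3 - x  -- replace 0 occurrence(s) of z with (3 - x)
  => ( y - 3 ) <= 19
stmt 4: y := x + x  -- replace 1 occurrence(s) of y with (x + x)
  => ( ( x + x ) - 3 ) <= 19
stmt 3: z := z * x  -- replace 0 occurrence(s) of z with (z * x)
  => ( ( x + x ) - 3 ) <= 19
stmt 2: z := x + z  -- replace 0 occurrence(s) of z with (x + z)
  => ( ( x + x ) - 3 ) <= 19
stmt 1: z := x + x  -- replace 0 occurrence(s) of z with (x + x)
  => ( ( x + x ) - 3 ) <= 19

Answer: ( ( x + x ) - 3 ) <= 19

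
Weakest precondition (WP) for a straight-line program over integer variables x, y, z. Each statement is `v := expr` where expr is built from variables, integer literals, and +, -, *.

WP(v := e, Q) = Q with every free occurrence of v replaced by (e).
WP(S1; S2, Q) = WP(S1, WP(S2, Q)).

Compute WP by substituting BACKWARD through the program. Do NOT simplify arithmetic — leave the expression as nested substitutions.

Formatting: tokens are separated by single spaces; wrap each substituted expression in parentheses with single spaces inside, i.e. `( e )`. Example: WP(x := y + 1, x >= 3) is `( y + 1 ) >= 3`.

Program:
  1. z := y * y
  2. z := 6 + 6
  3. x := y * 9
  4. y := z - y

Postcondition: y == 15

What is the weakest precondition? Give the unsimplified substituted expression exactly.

Answer: ( ( 6 + 6 ) - y ) == 15

Derivation:
post: y == 15
stmt 4: y := z - y  -- replace 1 occurrence(s) of y with (z - y)
  => ( z - y ) == 15
stmt 3: x := y * 9  -- replace 0 occurrence(s) of x with (y * 9)
  => ( z - y ) == 15
stmt 2: z := 6 + 6  -- replace 1 occurrence(s) of z with (6 + 6)
  => ( ( 6 + 6 ) - y ) == 15
stmt 1: z := y * y  -- replace 0 occurrence(s) of z with (y * y)
  => ( ( 6 + 6 ) - y ) == 15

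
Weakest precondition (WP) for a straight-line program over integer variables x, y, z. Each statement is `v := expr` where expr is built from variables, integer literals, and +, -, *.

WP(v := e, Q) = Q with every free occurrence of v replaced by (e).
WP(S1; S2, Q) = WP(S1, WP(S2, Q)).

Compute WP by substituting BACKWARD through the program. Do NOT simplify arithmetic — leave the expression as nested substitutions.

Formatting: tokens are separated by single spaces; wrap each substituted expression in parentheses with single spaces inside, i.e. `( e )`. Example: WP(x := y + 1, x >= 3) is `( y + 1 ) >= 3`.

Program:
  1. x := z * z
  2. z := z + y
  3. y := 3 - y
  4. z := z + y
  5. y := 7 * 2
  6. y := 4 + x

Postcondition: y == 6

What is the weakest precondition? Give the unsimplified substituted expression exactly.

Answer: ( 4 + ( z * z ) ) == 6

Derivation:
post: y == 6
stmt 6: y := 4 + x  -- replace 1 occurrence(s) of y with (4 + x)
  => ( 4 + x ) == 6
stmt 5: y := 7 * 2  -- replace 0 occurrence(s) of y with (7 * 2)
  => ( 4 + x ) == 6
stmt 4: z := z + y  -- replace 0 occurrence(s) of z with (z + y)
  => ( 4 + x ) == 6
stmt 3: y := 3 - y  -- replace 0 occurrence(s) of y with (3 - y)
  => ( 4 + x ) == 6
stmt 2: z := z + y  -- replace 0 occurrence(s) of z with (z + y)
  => ( 4 + x ) == 6
stmt 1: x := z * z  -- replace 1 occurrence(s) of x with (z * z)
  => ( 4 + ( z * z ) ) == 6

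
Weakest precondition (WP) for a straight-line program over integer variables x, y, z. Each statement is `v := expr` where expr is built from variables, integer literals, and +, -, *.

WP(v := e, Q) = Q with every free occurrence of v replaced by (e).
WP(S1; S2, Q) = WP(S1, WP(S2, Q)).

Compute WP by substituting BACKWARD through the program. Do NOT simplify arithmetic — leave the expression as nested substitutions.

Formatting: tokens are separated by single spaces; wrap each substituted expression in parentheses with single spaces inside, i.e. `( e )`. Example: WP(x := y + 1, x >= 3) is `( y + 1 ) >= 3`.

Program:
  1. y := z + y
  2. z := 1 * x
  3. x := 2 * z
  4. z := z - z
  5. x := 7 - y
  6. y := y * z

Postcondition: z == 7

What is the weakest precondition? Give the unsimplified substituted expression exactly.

post: z == 7
stmt 6: y := y * z  -- replace 0 occurrence(s) of y with (y * z)
  => z == 7
stmt 5: x := 7 - y  -- replace 0 occurrence(s) of x with (7 - y)
  => z == 7
stmt 4: z := z - z  -- replace 1 occurrence(s) of z with (z - z)
  => ( z - z ) == 7
stmt 3: x := 2 * z  -- replace 0 occurrence(s) of x with (2 * z)
  => ( z - z ) == 7
stmt 2: z := 1 * x  -- replace 2 occurrence(s) of z with (1 * x)
  => ( ( 1 * x ) - ( 1 * x ) ) == 7
stmt 1: y := z + y  -- replace 0 occurrence(s) of y with (z + y)
  => ( ( 1 * x ) - ( 1 * x ) ) == 7

Answer: ( ( 1 * x ) - ( 1 * x ) ) == 7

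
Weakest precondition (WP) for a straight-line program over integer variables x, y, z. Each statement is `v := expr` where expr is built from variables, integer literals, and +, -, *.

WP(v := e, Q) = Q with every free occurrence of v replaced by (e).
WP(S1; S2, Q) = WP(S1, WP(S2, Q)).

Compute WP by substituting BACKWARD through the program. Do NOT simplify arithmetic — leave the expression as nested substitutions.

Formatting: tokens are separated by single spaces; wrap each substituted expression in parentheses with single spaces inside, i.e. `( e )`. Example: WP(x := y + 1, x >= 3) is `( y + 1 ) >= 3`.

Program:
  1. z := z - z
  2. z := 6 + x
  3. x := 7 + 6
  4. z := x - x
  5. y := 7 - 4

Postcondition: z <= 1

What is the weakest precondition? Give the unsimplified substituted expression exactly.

post: z <= 1
stmt 5: y := 7 - 4  -- replace 0 occurrence(s) of y with (7 - 4)
  => z <= 1
stmt 4: z := x - x  -- replace 1 occurrence(s) of z with (x - x)
  => ( x - x ) <= 1
stmt 3: x := 7 + 6  -- replace 2 occurrence(s) of x with (7 + 6)
  => ( ( 7 + 6 ) - ( 7 + 6 ) ) <= 1
stmt 2: z := 6 + x  -- replace 0 occurrence(s) of z with (6 + x)
  => ( ( 7 + 6 ) - ( 7 + 6 ) ) <= 1
stmt 1: z := z - z  -- replace 0 occurrence(s) of z with (z - z)
  => ( ( 7 + 6 ) - ( 7 + 6 ) ) <= 1

Answer: ( ( 7 + 6 ) - ( 7 + 6 ) ) <= 1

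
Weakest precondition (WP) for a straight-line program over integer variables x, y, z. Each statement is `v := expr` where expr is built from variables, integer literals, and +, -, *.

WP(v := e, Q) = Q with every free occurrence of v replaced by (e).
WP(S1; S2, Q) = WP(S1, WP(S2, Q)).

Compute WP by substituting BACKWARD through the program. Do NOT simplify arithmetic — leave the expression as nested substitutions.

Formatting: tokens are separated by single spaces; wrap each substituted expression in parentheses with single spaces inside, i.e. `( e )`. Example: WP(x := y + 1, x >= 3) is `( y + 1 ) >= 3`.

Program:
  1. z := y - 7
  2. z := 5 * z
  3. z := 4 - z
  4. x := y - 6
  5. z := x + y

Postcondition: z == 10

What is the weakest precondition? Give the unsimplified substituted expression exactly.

post: z == 10
stmt 5: z := x + y  -- replace 1 occurrence(s) of z with (x + y)
  => ( x + y ) == 10
stmt 4: x := y - 6  -- replace 1 occurrence(s) of x with (y - 6)
  => ( ( y - 6 ) + y ) == 10
stmt 3: z := 4 - z  -- replace 0 occurrence(s) of z with (4 - z)
  => ( ( y - 6 ) + y ) == 10
stmt 2: z := 5 * z  -- replace 0 occurrence(s) of z with (5 * z)
  => ( ( y - 6 ) + y ) == 10
stmt 1: z := y - 7  -- replace 0 occurrence(s) of z with (y - 7)
  => ( ( y - 6 ) + y ) == 10

Answer: ( ( y - 6 ) + y ) == 10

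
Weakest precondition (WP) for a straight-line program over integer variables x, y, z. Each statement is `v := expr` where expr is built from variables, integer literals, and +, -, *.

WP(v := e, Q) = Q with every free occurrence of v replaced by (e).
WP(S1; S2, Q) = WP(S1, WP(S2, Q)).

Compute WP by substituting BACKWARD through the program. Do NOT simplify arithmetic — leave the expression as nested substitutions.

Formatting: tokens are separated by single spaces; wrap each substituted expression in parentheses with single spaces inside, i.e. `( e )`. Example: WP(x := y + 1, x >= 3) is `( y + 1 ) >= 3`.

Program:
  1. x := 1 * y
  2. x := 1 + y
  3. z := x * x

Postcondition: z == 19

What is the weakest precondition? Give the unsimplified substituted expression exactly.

post: z == 19
stmt 3: z := x * x  -- replace 1 occurrence(s) of z with (x * x)
  => ( x * x ) == 19
stmt 2: x := 1 + y  -- replace 2 occurrence(s) of x with (1 + y)
  => ( ( 1 + y ) * ( 1 + y ) ) == 19
stmt 1: x := 1 * y  -- replace 0 occurrence(s) of x with (1 * y)
  => ( ( 1 + y ) * ( 1 + y ) ) == 19

Answer: ( ( 1 + y ) * ( 1 + y ) ) == 19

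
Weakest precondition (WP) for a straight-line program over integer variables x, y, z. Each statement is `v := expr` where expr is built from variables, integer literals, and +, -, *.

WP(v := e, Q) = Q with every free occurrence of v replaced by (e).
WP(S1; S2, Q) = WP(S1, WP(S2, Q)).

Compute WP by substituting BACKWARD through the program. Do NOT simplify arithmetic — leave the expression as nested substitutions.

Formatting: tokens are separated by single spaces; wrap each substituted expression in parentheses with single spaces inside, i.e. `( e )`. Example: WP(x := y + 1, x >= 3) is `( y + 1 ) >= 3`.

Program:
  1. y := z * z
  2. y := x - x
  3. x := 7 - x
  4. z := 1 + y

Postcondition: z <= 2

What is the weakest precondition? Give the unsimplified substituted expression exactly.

Answer: ( 1 + ( x - x ) ) <= 2

Derivation:
post: z <= 2
stmt 4: z := 1 + y  -- replace 1 occurrence(s) of z with (1 + y)
  => ( 1 + y ) <= 2
stmt 3: x := 7 - x  -- replace 0 occurrence(s) of x with (7 - x)
  => ( 1 + y ) <= 2
stmt 2: y := x - x  -- replace 1 occurrence(s) of y with (x - x)
  => ( 1 + ( x - x ) ) <= 2
stmt 1: y := z * z  -- replace 0 occurrence(s) of y with (z * z)
  => ( 1 + ( x - x ) ) <= 2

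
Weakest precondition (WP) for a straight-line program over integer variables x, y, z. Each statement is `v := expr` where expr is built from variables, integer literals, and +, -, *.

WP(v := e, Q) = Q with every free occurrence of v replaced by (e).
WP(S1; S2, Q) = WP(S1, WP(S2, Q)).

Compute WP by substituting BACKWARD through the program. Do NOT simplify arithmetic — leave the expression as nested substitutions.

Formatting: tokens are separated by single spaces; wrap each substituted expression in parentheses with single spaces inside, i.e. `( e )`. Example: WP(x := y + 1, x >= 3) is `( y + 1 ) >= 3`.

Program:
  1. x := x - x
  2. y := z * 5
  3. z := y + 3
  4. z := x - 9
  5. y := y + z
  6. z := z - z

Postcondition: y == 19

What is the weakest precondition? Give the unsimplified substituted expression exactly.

post: y == 19
stmt 6: z := z - z  -- replace 0 occurrence(s) of z with (z - z)
  => y == 19
stmt 5: y := y + z  -- replace 1 occurrence(s) of y with (y + z)
  => ( y + z ) == 19
stmt 4: z := x - 9  -- replace 1 occurrence(s) of z with (x - 9)
  => ( y + ( x - 9 ) ) == 19
stmt 3: z := y + 3  -- replace 0 occurrence(s) of z with (y + 3)
  => ( y + ( x - 9 ) ) == 19
stmt 2: y := z * 5  -- replace 1 occurrence(s) of y with (z * 5)
  => ( ( z * 5 ) + ( x - 9 ) ) == 19
stmt 1: x := x - x  -- replace 1 occurrence(s) of x with (x - x)
  => ( ( z * 5 ) + ( ( x - x ) - 9 ) ) == 19

Answer: ( ( z * 5 ) + ( ( x - x ) - 9 ) ) == 19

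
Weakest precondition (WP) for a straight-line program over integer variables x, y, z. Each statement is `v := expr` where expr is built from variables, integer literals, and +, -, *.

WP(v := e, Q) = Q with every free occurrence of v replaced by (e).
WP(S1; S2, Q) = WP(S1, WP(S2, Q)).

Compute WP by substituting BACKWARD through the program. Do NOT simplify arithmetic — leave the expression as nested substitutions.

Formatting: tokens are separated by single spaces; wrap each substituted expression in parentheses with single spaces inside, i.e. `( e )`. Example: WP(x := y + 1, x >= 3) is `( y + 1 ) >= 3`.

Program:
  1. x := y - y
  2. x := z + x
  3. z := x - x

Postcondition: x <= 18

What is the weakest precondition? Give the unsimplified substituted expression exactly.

Answer: ( z + ( y - y ) ) <= 18

Derivation:
post: x <= 18
stmt 3: z := x - x  -- replace 0 occurrence(s) of z with (x - x)
  => x <= 18
stmt 2: x := z + x  -- replace 1 occurrence(s) of x with (z + x)
  => ( z + x ) <= 18
stmt 1: x := y - y  -- replace 1 occurrence(s) of x with (y - y)
  => ( z + ( y - y ) ) <= 18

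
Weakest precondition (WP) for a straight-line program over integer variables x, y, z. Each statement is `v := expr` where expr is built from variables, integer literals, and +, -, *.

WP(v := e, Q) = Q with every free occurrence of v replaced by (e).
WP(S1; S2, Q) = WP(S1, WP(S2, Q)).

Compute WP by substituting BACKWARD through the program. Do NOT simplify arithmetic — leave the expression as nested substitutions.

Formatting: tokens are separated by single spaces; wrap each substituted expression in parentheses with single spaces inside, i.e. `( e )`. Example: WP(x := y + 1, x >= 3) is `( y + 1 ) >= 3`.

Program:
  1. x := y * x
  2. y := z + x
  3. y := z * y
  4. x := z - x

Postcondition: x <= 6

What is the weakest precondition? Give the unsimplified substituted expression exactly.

post: x <= 6
stmt 4: x := z - x  -- replace 1 occurrence(s) of x with (z - x)
  => ( z - x ) <= 6
stmt 3: y := z * y  -- replace 0 occurrence(s) of y with (z * y)
  => ( z - x ) <= 6
stmt 2: y := z + x  -- replace 0 occurrence(s) of y with (z + x)
  => ( z - x ) <= 6
stmt 1: x := y * x  -- replace 1 occurrence(s) of x with (y * x)
  => ( z - ( y * x ) ) <= 6

Answer: ( z - ( y * x ) ) <= 6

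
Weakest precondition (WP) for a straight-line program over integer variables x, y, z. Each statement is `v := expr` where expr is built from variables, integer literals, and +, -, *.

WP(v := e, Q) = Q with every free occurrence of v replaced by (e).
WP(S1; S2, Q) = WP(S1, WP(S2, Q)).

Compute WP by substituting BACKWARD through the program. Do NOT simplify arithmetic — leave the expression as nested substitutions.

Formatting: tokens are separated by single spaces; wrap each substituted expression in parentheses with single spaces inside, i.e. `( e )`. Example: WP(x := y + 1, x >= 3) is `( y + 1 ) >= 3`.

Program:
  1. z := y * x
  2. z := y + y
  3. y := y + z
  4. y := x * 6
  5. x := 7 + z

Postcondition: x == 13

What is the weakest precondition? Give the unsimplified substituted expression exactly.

Answer: ( 7 + ( y + y ) ) == 13

Derivation:
post: x == 13
stmt 5: x := 7 + z  -- replace 1 occurrence(s) of x with (7 + z)
  => ( 7 + z ) == 13
stmt 4: y := x * 6  -- replace 0 occurrence(s) of y with (x * 6)
  => ( 7 + z ) == 13
stmt 3: y := y + z  -- replace 0 occurrence(s) of y with (y + z)
  => ( 7 + z ) == 13
stmt 2: z := y + y  -- replace 1 occurrence(s) of z with (y + y)
  => ( 7 + ( y + y ) ) == 13
stmt 1: z := y * x  -- replace 0 occurrence(s) of z with (y * x)
  => ( 7 + ( y + y ) ) == 13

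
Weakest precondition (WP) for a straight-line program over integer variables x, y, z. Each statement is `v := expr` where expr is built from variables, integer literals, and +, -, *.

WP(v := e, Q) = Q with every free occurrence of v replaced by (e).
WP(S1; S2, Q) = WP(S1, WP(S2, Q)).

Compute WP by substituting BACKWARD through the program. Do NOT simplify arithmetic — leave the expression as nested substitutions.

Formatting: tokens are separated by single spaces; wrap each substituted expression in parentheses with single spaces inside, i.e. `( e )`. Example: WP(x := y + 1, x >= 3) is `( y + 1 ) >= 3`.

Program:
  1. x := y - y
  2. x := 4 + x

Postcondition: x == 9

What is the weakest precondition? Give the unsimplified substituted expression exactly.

Answer: ( 4 + ( y - y ) ) == 9

Derivation:
post: x == 9
stmt 2: x := 4 + x  -- replace 1 occurrence(s) of x with (4 + x)
  => ( 4 + x ) == 9
stmt 1: x := y - y  -- replace 1 occurrence(s) of x with (y - y)
  => ( 4 + ( y - y ) ) == 9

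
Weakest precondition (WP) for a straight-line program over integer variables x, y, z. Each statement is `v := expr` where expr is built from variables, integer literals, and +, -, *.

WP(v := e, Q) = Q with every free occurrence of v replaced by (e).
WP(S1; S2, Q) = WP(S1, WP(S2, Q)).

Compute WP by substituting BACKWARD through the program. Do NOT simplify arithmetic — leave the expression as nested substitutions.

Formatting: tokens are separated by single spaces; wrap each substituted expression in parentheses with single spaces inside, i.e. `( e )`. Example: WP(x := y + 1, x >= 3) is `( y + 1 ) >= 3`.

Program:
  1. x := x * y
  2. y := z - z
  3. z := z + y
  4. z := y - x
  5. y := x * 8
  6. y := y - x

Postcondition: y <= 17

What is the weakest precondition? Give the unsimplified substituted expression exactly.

Answer: ( ( ( x * y ) * 8 ) - ( x * y ) ) <= 17

Derivation:
post: y <= 17
stmt 6: y := y - x  -- replace 1 occurrence(s) of y with (y - x)
  => ( y - x ) <= 17
stmt 5: y := x * 8  -- replace 1 occurrence(s) of y with (x * 8)
  => ( ( x * 8 ) - x ) <= 17
stmt 4: z := y - x  -- replace 0 occurrence(s) of z with (y - x)
  => ( ( x * 8 ) - x ) <= 17
stmt 3: z := z + y  -- replace 0 occurrence(s) of z with (z + y)
  => ( ( x * 8 ) - x ) <= 17
stmt 2: y := z - z  -- replace 0 occurrence(s) of y with (z - z)
  => ( ( x * 8 ) - x ) <= 17
stmt 1: x := x * y  -- replace 2 occurrence(s) of x with (x * y)
  => ( ( ( x * y ) * 8 ) - ( x * y ) ) <= 17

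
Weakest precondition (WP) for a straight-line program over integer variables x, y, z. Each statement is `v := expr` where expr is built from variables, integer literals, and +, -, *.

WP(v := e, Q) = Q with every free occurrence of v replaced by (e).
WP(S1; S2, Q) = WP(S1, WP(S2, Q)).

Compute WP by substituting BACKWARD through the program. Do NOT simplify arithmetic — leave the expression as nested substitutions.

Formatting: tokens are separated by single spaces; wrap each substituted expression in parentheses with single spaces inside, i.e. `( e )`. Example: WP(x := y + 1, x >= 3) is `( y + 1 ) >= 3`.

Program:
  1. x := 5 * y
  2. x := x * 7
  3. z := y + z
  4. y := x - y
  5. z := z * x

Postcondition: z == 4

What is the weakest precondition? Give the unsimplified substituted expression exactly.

post: z == 4
stmt 5: z := z * x  -- replace 1 occurrence(s) of z with (z * x)
  => ( z * x ) == 4
stmt 4: y := x - y  -- replace 0 occurrence(s) of y with (x - y)
  => ( z * x ) == 4
stmt 3: z := y + z  -- replace 1 occurrence(s) of z with (y + z)
  => ( ( y + z ) * x ) == 4
stmt 2: x := x * 7  -- replace 1 occurrence(s) of x with (x * 7)
  => ( ( y + z ) * ( x * 7 ) ) == 4
stmt 1: x := 5 * y  -- replace 1 occurrence(s) of x with (5 * y)
  => ( ( y + z ) * ( ( 5 * y ) * 7 ) ) == 4

Answer: ( ( y + z ) * ( ( 5 * y ) * 7 ) ) == 4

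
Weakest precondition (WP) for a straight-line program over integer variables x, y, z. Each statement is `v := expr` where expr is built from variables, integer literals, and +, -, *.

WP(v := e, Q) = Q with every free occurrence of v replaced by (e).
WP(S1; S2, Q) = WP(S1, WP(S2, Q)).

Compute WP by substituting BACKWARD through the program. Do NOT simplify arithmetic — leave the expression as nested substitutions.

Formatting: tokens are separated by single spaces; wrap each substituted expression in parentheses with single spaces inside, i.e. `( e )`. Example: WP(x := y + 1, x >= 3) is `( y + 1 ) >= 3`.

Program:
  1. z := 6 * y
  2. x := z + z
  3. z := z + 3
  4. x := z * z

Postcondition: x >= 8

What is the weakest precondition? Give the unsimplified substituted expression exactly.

Answer: ( ( ( 6 * y ) + 3 ) * ( ( 6 * y ) + 3 ) ) >= 8

Derivation:
post: x >= 8
stmt 4: x := z * z  -- replace 1 occurrence(s) of x with (z * z)
  => ( z * z ) >= 8
stmt 3: z := z + 3  -- replace 2 occurrence(s) of z with (z + 3)
  => ( ( z + 3 ) * ( z + 3 ) ) >= 8
stmt 2: x := z + z  -- replace 0 occurrence(s) of x with (z + z)
  => ( ( z + 3 ) * ( z + 3 ) ) >= 8
stmt 1: z := 6 * y  -- replace 2 occurrence(s) of z with (6 * y)
  => ( ( ( 6 * y ) + 3 ) * ( ( 6 * y ) + 3 ) ) >= 8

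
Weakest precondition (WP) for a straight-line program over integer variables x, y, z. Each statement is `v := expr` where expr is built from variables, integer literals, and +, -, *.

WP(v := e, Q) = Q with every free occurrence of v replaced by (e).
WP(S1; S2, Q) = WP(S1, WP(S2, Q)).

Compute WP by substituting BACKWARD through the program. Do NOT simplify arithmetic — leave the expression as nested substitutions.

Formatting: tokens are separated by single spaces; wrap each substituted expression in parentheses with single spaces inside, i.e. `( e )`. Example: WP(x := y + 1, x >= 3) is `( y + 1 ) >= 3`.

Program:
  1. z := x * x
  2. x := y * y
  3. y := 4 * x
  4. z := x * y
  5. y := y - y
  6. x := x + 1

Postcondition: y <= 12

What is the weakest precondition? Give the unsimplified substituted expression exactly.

Answer: ( ( 4 * ( y * y ) ) - ( 4 * ( y * y ) ) ) <= 12

Derivation:
post: y <= 12
stmt 6: x := x + 1  -- replace 0 occurrence(s) of x with (x + 1)
  => y <= 12
stmt 5: y := y - y  -- replace 1 occurrence(s) of y with (y - y)
  => ( y - y ) <= 12
stmt 4: z := x * y  -- replace 0 occurrence(s) of z with (x * y)
  => ( y - y ) <= 12
stmt 3: y := 4 * x  -- replace 2 occurrence(s) of y with (4 * x)
  => ( ( 4 * x ) - ( 4 * x ) ) <= 12
stmt 2: x := y * y  -- replace 2 occurrence(s) of x with (y * y)
  => ( ( 4 * ( y * y ) ) - ( 4 * ( y * y ) ) ) <= 12
stmt 1: z := x * x  -- replace 0 occurrence(s) of z with (x * x)
  => ( ( 4 * ( y * y ) ) - ( 4 * ( y * y ) ) ) <= 12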